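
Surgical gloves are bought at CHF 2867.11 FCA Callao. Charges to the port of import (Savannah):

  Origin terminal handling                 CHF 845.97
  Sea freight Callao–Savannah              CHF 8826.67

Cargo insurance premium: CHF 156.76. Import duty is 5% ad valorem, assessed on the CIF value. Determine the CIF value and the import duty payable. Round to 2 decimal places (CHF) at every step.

CIF value: CHF 12696.51; import duty: CHF 634.83

CIF = FCA price + pre-shipment costs + freight + insurance
CIF = 2867.11 + 845.97 + 8826.67 + 156.76 = 12696.51
Import duty = 12696.51 × 5% = 634.83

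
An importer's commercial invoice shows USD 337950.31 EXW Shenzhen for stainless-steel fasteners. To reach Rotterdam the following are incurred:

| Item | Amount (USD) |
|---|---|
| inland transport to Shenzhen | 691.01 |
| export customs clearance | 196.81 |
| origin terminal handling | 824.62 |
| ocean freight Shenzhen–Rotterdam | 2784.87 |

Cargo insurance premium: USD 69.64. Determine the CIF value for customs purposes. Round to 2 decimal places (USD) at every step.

CIF = EXW price + pre-shipment costs + freight + insurance
CIF = 337950.31 + 691.01 + 196.81 + 824.62 + 2784.87 + 69.64 = 342517.26

CIF value: USD 342517.26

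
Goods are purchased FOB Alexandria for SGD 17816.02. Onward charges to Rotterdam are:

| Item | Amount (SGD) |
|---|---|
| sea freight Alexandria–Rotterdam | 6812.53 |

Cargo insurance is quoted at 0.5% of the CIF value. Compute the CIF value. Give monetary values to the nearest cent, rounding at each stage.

CIF value: SGD 24752.31

Let C be the CIF value. C = FOB price + freight + 0.5% × C
C − 0.5% × C = 17816.02 + 6812.53
0.995 × C = 24628.55
C = 24628.55 / 0.995 = 24752.31
Insurance premium = 0.5% × 24752.31 = 123.76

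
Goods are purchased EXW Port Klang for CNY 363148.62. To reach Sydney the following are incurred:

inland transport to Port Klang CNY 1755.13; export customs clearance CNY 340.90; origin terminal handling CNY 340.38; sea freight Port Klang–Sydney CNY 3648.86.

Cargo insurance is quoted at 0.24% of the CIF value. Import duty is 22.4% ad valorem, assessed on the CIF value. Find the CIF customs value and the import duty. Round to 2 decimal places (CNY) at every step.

CIF value: CNY 370122.18; import duty: CNY 82907.37

Let C be the CIF value. C = EXW price + pre-shipment costs + freight + 0.24% × C
C − 0.24% × C = 363148.62 + 1755.13 + 340.90 + 340.38 + 3648.86
0.9976 × C = 369233.89
C = 369233.89 / 0.9976 = 370122.18
Insurance premium = 0.24% × 370122.18 = 888.29
Import duty = 370122.18 × 22.4% = 82907.37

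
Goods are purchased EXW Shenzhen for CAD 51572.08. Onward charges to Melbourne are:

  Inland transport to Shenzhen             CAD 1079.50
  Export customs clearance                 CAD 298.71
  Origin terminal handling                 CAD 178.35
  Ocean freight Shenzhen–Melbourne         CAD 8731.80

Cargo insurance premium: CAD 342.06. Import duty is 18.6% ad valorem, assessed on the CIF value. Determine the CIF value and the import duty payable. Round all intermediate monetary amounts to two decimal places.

CIF value: CAD 62202.50; import duty: CAD 11569.67

CIF = EXW price + pre-shipment costs + freight + insurance
CIF = 51572.08 + 1079.50 + 298.71 + 178.35 + 8731.80 + 342.06 = 62202.50
Import duty = 62202.50 × 18.6% = 11569.67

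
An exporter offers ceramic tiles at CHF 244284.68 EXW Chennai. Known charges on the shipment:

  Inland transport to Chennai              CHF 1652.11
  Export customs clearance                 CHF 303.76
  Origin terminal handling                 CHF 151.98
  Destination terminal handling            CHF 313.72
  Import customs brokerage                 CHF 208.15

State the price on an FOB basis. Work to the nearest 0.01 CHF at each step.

Not relevant to the conversion: destination terminal, brokerage — on the buyer under both terms; not part of either seller's price.
From EXW to FOB, the seller additionally bears: inland to port, export clearance, origin terminal.
FOB price = 244284.68 + 1652.11 + 303.76 + 151.98 = 246392.53

FOB price: CHF 246392.53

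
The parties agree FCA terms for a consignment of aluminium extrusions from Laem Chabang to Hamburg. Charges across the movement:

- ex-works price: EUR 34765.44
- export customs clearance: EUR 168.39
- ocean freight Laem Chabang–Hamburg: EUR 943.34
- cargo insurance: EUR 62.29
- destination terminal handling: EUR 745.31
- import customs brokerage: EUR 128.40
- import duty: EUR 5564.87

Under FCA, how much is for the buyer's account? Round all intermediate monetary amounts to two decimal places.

Buyer's account: EUR 7444.21

FCA: the seller delivers export-cleared goods to the carrier; the buyer bears costs from that point.
Seller's account: goods 34765.44 + export clearance 168.39 = 34933.83
Buyer's account: freight 943.34 + insurance 62.29 + destination terminal 745.31 + brokerage 128.40 + duty 5564.87 = 7444.21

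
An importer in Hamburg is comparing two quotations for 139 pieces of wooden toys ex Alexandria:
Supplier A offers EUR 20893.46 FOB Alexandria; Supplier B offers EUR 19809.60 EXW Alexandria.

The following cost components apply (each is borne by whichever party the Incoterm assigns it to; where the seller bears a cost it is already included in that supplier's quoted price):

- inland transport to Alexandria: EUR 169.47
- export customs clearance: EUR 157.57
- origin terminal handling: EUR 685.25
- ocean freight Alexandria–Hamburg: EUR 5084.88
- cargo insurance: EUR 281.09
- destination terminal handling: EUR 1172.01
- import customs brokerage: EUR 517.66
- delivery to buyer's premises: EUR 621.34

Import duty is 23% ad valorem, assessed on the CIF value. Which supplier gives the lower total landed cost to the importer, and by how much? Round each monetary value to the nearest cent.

Supplier B is cheaper by EUR 88.03

Supplier A (FOB):
CIF value = FOB price + freight + insurance = 20893.46 + 5084.88 + 281.09 = 26259.43
Import duty = 26259.43 × 23% = 6039.67
Buyer bears (A): 5084.88 + 281.09 + 1172.01 + 517.66 + 621.34 = 7676.98
Landed cost (A) = invoice 20893.46 + 7676.98 + duty 6039.67 = 34610.11
Supplier B (EXW):
CIF value = EXW price + inland to port + export clearance + origin terminal + freight + insurance = 19809.60 + 169.47 + 157.57 + 685.25 + 5084.88 + 281.09 = 26187.86
Import duty = 26187.86 × 23% = 6023.21
Buyer bears (B): 169.47 + 157.57 + 685.25 + 5084.88 + 281.09 + 1172.01 + 517.66 + 621.34 = 8689.27
Landed cost (B) = invoice 19809.60 + 8689.27 + duty 6023.21 = 34522.08
Difference = |34610.11 − 34522.08| = 88.03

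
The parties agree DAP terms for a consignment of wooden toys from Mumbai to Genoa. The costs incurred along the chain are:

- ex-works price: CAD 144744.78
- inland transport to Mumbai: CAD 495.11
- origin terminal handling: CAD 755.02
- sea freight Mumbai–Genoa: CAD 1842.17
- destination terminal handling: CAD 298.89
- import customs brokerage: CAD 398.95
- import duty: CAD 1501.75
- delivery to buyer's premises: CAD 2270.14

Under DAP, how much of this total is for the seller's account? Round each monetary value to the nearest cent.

Seller's account: CAD 150406.11

DAP: the seller bears all costs to the named destination except import duty and clearance.
Seller's account: goods 144744.78 + inland to port 495.11 + origin terminal 755.02 + freight 1842.17 + destination terminal 298.89 + delivery 2270.14 = 150406.11
Buyer's account: brokerage 398.95 + duty 1501.75 = 1900.70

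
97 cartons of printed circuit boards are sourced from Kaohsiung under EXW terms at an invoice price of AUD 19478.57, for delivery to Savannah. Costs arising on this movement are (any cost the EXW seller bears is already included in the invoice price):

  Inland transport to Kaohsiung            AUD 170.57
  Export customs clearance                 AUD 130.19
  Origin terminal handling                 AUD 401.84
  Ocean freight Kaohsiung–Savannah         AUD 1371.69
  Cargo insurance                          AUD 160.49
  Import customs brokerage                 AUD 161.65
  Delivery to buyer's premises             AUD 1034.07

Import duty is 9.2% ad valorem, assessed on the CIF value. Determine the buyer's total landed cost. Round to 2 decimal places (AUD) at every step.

EXW: the seller makes goods available at their premises; the buyer bears all onward costs.
CIF value = EXW price + inland to port + export clearance + origin terminal + freight + insurance = 19478.57 + 170.57 + 130.19 + 401.84 + 1371.69 + 160.49 = 21713.35
Import duty = 21713.35 × 9.2% = 1997.63
Buyer bears: inland to port 170.57 + export clearance 130.19 + origin terminal 401.84 + freight 1371.69 + insurance 160.49 + brokerage 161.65 + delivery 1034.07 + duty 1997.63 = 5428.13
Landed cost = invoice 19478.57 + 5428.13 = 24906.70

Total landed cost: AUD 24906.70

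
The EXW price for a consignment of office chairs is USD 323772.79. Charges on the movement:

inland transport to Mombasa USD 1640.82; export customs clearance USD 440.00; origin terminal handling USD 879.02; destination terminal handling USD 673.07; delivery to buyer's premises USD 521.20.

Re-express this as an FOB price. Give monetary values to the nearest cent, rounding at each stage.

Not relevant to the conversion: destination terminal, delivery — on the buyer under both terms; not part of either seller's price.
From EXW to FOB, the seller additionally bears: inland to port, export clearance, origin terminal.
FOB price = 323772.79 + 1640.82 + 440.00 + 879.02 = 326732.63

FOB price: USD 326732.63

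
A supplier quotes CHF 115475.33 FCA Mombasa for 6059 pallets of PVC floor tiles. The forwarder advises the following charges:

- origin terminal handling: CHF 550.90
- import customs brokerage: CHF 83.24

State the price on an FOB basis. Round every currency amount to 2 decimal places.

Not relevant to the conversion: brokerage — on the buyer under both terms; not part of either seller's price.
From FCA to FOB, the seller additionally bears: origin terminal.
FOB price = 115475.33 + 550.90 = 116026.23

FOB price: CHF 116026.23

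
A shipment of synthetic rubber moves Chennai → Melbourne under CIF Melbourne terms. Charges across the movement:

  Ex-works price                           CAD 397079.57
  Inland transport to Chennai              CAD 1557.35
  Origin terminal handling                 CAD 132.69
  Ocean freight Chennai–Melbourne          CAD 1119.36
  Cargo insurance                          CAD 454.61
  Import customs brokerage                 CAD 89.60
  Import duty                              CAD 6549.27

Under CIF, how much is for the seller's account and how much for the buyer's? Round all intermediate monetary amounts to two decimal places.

Seller: CAD 400343.58; buyer: CAD 6638.87

CIF: the seller pays costs through ocean freight and marine insurance to the destination port.
Seller's account: goods 397079.57 + inland to port 1557.35 + origin terminal 132.69 + freight 1119.36 + insurance 454.61 = 400343.58
Buyer's account: brokerage 89.60 + duty 6549.27 = 6638.87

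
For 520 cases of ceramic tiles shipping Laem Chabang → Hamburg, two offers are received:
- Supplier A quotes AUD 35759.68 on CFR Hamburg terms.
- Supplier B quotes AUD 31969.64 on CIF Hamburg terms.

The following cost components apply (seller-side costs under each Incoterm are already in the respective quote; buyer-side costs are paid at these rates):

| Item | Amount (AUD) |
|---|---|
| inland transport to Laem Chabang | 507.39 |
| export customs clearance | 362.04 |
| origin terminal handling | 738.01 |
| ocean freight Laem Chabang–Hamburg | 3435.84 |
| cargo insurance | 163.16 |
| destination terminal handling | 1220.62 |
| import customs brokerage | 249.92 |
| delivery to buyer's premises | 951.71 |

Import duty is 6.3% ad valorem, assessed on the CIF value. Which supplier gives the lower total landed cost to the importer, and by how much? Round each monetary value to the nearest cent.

Supplier B is cheaper by AUD 4202.25

Supplier A (CFR):
CIF value = CFR price + insurance = 35759.68 + 163.16 = 35922.84
Import duty = 35922.84 × 6.3% = 2263.14
Buyer bears (A): 163.16 + 1220.62 + 249.92 + 951.71 = 2585.41
Landed cost (A) = invoice 35759.68 + 2585.41 + duty 2263.14 = 40608.23
Supplier B (CIF):
The CIF price already equals the CIF value: 31969.64
Import duty = 31969.64 × 6.3% = 2014.09
Buyer bears (B): 1220.62 + 249.92 + 951.71 = 2422.25
Landed cost (B) = invoice 31969.64 + 2422.25 + duty 2014.09 = 36405.98
Difference = |40608.23 − 36405.98| = 4202.25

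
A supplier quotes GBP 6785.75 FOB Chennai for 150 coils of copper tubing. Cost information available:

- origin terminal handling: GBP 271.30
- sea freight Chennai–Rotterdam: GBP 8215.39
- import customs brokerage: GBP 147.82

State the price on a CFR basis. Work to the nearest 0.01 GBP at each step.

CFR price: GBP 15001.14

Not relevant to the conversion: origin terminal — on the seller under both FOB and CFR; already in the FOB price and stays in the CFR price. brokerage — on the buyer under both terms; not part of either seller's price.
From FOB to CFR, the seller additionally bears: freight.
CFR price = 6785.75 + 8215.39 = 15001.14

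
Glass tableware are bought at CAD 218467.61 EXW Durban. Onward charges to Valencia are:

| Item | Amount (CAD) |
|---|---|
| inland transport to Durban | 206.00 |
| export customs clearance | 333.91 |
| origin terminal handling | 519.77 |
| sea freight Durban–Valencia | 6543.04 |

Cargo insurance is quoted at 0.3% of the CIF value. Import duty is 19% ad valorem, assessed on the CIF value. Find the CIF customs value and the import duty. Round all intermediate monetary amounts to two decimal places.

Let C be the CIF value. C = EXW price + pre-shipment costs + freight + 0.3% × C
C − 0.3% × C = 218467.61 + 206.00 + 333.91 + 519.77 + 6543.04
0.997 × C = 226070.33
C = 226070.33 / 0.997 = 226750.58
Insurance premium = 0.3% × 226750.58 = 680.25
Import duty = 226750.58 × 19% = 43082.61

CIF value: CAD 226750.58; import duty: CAD 43082.61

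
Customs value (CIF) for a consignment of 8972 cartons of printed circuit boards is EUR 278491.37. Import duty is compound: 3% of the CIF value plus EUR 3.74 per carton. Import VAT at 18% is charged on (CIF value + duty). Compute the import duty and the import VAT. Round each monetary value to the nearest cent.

Ad valorem component: 278491.37 × 3% = 8354.74
Specific component: 8972 × 3.74 = 33555.28
Import duty = 8354.74 + 33555.28 = 41910.02
VAT base = CIF + duty = 278491.37 + 41910.02 = 320401.39
Import VAT = 320401.39 × 18% = 57672.25

Import duty: EUR 41910.02; import VAT: EUR 57672.25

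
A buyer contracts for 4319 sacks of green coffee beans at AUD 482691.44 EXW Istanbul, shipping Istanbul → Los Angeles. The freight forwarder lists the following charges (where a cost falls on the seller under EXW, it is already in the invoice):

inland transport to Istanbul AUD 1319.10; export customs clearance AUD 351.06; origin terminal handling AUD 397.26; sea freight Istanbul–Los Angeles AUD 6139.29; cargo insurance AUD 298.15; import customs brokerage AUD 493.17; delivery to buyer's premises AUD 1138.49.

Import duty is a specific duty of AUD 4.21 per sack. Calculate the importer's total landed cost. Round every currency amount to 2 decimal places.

EXW: the seller makes goods available at their premises; the buyer bears all onward costs.
CIF value = EXW price + inland to port + export clearance + origin terminal + freight + insurance = 482691.44 + 1319.10 + 351.06 + 397.26 + 6139.29 + 298.15 = 491196.30
Import duty = 4319 × 4.21 = 18182.99
Buyer bears: inland to port 1319.10 + export clearance 351.06 + origin terminal 397.26 + freight 6139.29 + insurance 298.15 + brokerage 493.17 + delivery 1138.49 + duty 18182.99 = 28319.51
Landed cost = invoice 482691.44 + 28319.51 = 511010.95

Total landed cost: AUD 511010.95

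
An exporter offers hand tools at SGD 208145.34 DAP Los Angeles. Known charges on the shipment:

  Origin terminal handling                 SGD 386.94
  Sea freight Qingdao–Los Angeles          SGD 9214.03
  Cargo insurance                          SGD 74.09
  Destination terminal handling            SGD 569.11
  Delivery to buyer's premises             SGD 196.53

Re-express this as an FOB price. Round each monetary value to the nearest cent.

Not relevant to the conversion: origin terminal — on the seller under both DAP and FOB; already in the DAP price and stays in the FOB price.
From DAP to FOB, the seller no longer bears: freight, insurance, destination terminal, delivery.
FOB price = 208145.34 − 9214.03 − 74.09 − 569.11 − 196.53 = 198091.58

FOB price: SGD 198091.58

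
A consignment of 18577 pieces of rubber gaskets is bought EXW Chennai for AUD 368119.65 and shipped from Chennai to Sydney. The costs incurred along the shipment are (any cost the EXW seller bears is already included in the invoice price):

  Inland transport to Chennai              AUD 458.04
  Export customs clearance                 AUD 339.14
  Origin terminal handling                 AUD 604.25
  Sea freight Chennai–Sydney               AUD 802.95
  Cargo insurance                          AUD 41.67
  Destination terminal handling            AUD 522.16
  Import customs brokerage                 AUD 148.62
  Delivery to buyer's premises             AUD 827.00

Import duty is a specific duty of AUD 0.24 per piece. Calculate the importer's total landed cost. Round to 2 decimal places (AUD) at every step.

EXW: the seller makes goods available at their premises; the buyer bears all onward costs.
CIF value = EXW price + inland to port + export clearance + origin terminal + freight + insurance = 368119.65 + 458.04 + 339.14 + 604.25 + 802.95 + 41.67 = 370365.70
Import duty = 18577 × 0.24 = 4458.48
Buyer bears: inland to port 458.04 + export clearance 339.14 + origin terminal 604.25 + freight 802.95 + insurance 41.67 + destination terminal 522.16 + brokerage 148.62 + delivery 827.00 + duty 4458.48 = 8202.31
Landed cost = invoice 368119.65 + 8202.31 = 376321.96

Total landed cost: AUD 376321.96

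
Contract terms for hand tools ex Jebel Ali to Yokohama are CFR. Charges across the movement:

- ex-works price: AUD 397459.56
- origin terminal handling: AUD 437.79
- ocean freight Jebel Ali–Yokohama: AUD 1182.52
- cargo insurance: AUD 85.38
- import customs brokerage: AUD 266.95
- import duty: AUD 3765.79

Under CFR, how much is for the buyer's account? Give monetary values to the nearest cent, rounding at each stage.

Buyer's account: AUD 4118.12

CFR: the seller pays costs through ocean freight to the destination port, but not insurance.
Seller's account: goods 397459.56 + origin terminal 437.79 + freight 1182.52 = 399079.87
Buyer's account: insurance 85.38 + brokerage 266.95 + duty 3765.79 = 4118.12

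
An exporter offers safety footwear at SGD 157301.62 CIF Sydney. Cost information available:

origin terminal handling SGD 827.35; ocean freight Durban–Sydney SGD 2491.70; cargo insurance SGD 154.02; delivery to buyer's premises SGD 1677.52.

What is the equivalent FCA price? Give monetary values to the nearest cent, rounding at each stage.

Not relevant to the conversion: delivery — on the buyer under both terms; not part of either seller's price.
From CIF to FCA, the seller no longer bears: origin terminal, freight, insurance.
FCA price = 157301.62 − 827.35 − 2491.70 − 154.02 = 153828.55

FCA price: SGD 153828.55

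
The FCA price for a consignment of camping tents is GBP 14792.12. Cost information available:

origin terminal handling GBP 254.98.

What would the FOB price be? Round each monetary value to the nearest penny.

FOB price: GBP 15047.10

From FCA to FOB, the seller additionally bears: origin terminal.
FOB price = 14792.12 + 254.98 = 15047.10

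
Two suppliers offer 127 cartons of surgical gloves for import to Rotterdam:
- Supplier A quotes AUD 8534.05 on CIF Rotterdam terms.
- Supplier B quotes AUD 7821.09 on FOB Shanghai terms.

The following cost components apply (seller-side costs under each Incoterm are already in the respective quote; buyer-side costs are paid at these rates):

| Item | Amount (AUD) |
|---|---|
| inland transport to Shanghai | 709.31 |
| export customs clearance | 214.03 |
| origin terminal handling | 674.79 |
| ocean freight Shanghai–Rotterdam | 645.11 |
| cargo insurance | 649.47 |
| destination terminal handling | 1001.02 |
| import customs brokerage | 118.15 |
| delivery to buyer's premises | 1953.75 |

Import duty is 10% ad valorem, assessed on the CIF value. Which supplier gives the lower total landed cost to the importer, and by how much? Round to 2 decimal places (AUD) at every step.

Supplier A (CIF):
The CIF price already equals the CIF value: 8534.05
Import duty = 8534.05 × 10% = 853.41
Buyer bears (A): 1001.02 + 118.15 + 1953.75 = 3072.92
Landed cost (A) = invoice 8534.05 + 3072.92 + duty 853.41 = 12460.38
Supplier B (FOB):
CIF value = FOB price + freight + insurance = 7821.09 + 645.11 + 649.47 = 9115.67
Import duty = 9115.67 × 10% = 911.57
Buyer bears (B): 645.11 + 649.47 + 1001.02 + 118.15 + 1953.75 = 4367.50
Landed cost (B) = invoice 7821.09 + 4367.50 + duty 911.57 = 13100.16
Difference = |12460.38 − 13100.16| = 639.78

Supplier A is cheaper by AUD 639.78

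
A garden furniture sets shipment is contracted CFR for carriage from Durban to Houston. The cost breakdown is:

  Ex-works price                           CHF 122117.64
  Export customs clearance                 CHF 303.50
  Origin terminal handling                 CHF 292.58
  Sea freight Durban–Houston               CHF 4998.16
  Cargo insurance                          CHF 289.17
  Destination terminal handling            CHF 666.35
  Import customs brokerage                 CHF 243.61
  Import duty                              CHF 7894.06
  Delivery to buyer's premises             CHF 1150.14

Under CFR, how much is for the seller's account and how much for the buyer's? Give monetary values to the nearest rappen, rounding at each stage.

CFR: the seller pays costs through ocean freight to the destination port, but not insurance.
Seller's account: goods 122117.64 + export clearance 303.50 + origin terminal 292.58 + freight 4998.16 = 127711.88
Buyer's account: insurance 289.17 + destination terminal 666.35 + brokerage 243.61 + duty 7894.06 + delivery 1150.14 = 10243.33

Seller: CHF 127711.88; buyer: CHF 10243.33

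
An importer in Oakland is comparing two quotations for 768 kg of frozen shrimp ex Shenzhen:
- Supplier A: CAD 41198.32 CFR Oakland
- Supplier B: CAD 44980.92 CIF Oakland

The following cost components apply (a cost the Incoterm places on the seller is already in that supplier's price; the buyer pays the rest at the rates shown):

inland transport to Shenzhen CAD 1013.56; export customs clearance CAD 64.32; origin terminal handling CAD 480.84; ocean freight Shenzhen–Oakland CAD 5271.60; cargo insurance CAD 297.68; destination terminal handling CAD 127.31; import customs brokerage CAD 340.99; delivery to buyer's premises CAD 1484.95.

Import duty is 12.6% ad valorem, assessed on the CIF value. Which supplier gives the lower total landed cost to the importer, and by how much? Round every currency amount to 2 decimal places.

Supplier A (CFR):
CIF value = CFR price + insurance = 41198.32 + 297.68 = 41496.00
Import duty = 41496.00 × 12.6% = 5228.50
Buyer bears (A): 297.68 + 127.31 + 340.99 + 1484.95 = 2250.93
Landed cost (A) = invoice 41198.32 + 2250.93 + duty 5228.50 = 48677.75
Supplier B (CIF):
The CIF price already equals the CIF value: 44980.92
Import duty = 44980.92 × 12.6% = 5667.60
Buyer bears (B): 127.31 + 340.99 + 1484.95 = 1953.25
Landed cost (B) = invoice 44980.92 + 1953.25 + duty 5667.60 = 52601.77
Difference = |48677.75 − 52601.77| = 3924.02

Supplier A is cheaper by CAD 3924.02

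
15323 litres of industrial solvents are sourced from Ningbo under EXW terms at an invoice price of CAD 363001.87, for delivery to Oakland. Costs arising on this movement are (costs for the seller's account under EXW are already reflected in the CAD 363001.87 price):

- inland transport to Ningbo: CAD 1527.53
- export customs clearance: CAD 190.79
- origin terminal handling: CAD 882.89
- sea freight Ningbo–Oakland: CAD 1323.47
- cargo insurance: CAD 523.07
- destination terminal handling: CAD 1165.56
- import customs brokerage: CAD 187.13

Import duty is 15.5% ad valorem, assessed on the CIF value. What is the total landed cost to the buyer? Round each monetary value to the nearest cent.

Total landed cost: CAD 425757.00

EXW: the seller makes goods available at their premises; the buyer bears all onward costs.
CIF value = EXW price + inland to port + export clearance + origin terminal + freight + insurance = 363001.87 + 1527.53 + 190.79 + 882.89 + 1323.47 + 523.07 = 367449.62
Import duty = 367449.62 × 15.5% = 56954.69
Buyer bears: inland to port 1527.53 + export clearance 190.79 + origin terminal 882.89 + freight 1323.47 + insurance 523.07 + destination terminal 1165.56 + brokerage 187.13 + duty 56954.69 = 62755.13
Landed cost = invoice 363001.87 + 62755.13 = 425757.00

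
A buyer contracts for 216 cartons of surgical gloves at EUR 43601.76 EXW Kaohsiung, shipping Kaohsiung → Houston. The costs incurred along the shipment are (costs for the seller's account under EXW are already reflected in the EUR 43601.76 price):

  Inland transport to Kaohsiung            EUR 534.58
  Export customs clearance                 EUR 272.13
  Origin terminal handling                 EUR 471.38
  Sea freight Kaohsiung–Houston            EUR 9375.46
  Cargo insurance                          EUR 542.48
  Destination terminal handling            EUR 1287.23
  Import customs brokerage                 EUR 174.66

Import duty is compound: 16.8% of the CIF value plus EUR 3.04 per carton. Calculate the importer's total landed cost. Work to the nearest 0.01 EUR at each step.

Total landed cost: EUR 66122.35

EXW: the seller makes goods available at their premises; the buyer bears all onward costs.
CIF value = EXW price + inland to port + export clearance + origin terminal + freight + insurance = 43601.76 + 534.58 + 272.13 + 471.38 + 9375.46 + 542.48 = 54797.79
Ad valorem component: 54797.79 × 16.8% = 9206.03
Specific component: 216 × 3.04 = 656.64
Import duty = 9206.03 + 656.64 = 9862.67
Buyer bears: inland to port 534.58 + export clearance 272.13 + origin terminal 471.38 + freight 9375.46 + insurance 542.48 + destination terminal 1287.23 + brokerage 174.66 + duty 9862.67 = 22520.59
Landed cost = invoice 43601.76 + 22520.59 = 66122.35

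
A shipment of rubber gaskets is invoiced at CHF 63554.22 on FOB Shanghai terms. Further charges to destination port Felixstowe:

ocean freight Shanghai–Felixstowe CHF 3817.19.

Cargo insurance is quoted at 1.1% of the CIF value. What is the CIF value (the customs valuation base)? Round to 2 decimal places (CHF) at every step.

CIF value: CHF 68120.74

Let C be the CIF value. C = FOB price + freight + 1.1% × C
C − 1.1% × C = 63554.22 + 3817.19
0.989 × C = 67371.41
C = 67371.41 / 0.989 = 68120.74
Insurance premium = 1.1% × 68120.74 = 749.33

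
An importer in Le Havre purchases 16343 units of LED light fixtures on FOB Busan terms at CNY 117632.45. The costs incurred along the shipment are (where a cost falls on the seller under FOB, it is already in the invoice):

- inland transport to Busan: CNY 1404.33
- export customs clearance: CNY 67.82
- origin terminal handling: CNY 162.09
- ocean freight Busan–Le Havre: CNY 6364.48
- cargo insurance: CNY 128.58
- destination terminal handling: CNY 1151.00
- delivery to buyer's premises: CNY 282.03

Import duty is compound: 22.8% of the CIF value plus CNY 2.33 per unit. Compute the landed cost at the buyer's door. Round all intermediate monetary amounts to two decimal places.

FOB: the seller bears costs until goods are on board at the origin port; the buyer bears freight, insurance and all costs thereafter.
Already in the invoice (seller's account under FOB): inland to port, export clearance, origin terminal — exclude.
CIF value = FOB price + freight + insurance = 117632.45 + 6364.48 + 128.58 = 124125.51
Ad valorem component: 124125.51 × 22.8% = 28300.62
Specific component: 16343 × 2.33 = 38079.19
Import duty = 28300.62 + 38079.19 = 66379.81
Buyer bears: freight 6364.48 + insurance 128.58 + destination terminal 1151.00 + delivery 282.03 + duty 66379.81 = 74305.90
Landed cost = invoice 117632.45 + 74305.90 = 191938.35

Total landed cost: CNY 191938.35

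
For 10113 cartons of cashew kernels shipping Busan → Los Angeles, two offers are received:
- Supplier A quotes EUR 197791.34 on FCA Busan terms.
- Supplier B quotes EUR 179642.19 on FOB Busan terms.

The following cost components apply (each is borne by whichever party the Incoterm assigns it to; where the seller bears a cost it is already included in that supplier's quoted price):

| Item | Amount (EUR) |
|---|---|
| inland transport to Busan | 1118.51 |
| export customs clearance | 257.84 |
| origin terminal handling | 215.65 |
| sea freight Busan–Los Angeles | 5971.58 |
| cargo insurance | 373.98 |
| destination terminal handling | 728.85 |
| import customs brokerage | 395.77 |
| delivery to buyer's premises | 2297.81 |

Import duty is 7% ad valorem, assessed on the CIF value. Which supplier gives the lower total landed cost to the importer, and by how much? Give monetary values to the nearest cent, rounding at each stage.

Supplier B is cheaper by EUR 19650.34

Supplier A (FCA):
CIF value = FCA price + origin terminal + freight + insurance = 197791.34 + 215.65 + 5971.58 + 373.98 = 204352.55
Import duty = 204352.55 × 7% = 14304.68
Buyer bears (A): 215.65 + 5971.58 + 373.98 + 728.85 + 395.77 + 2297.81 = 9983.64
Landed cost (A) = invoice 197791.34 + 9983.64 + duty 14304.68 = 222079.66
Supplier B (FOB):
CIF value = FOB price + freight + insurance = 179642.19 + 5971.58 + 373.98 = 185987.75
Import duty = 185987.75 × 7% = 13019.14
Buyer bears (B): 5971.58 + 373.98 + 728.85 + 395.77 + 2297.81 = 9767.99
Landed cost (B) = invoice 179642.19 + 9767.99 + duty 13019.14 = 202429.32
Difference = |222079.66 − 202429.32| = 19650.34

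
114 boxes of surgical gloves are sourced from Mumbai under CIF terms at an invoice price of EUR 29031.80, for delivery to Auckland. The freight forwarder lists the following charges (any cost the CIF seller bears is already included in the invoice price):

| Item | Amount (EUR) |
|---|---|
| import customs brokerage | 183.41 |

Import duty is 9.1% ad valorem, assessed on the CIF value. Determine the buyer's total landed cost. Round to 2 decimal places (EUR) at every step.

CIF: the seller pays costs through ocean freight and marine insurance to the destination port.
The CIF price already equals the CIF value: 29031.80
Import duty = 29031.80 × 9.1% = 2641.89
Buyer bears: brokerage 183.41 + duty 2641.89 = 2825.30
Landed cost = invoice 29031.80 + 2825.30 = 31857.10

Total landed cost: EUR 31857.10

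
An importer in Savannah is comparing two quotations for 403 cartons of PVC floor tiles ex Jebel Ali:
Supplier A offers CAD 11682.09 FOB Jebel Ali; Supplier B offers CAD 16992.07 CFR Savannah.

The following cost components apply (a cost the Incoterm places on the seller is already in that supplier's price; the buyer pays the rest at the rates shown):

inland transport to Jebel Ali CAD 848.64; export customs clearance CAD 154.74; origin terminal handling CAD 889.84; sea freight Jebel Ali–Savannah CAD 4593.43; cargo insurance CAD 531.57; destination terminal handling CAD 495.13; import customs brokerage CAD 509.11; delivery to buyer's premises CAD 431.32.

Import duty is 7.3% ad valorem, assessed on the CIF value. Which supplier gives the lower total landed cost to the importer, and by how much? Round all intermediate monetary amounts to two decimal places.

Supplier A is cheaper by CAD 768.86

Supplier A (FOB):
CIF value = FOB price + freight + insurance = 11682.09 + 4593.43 + 531.57 = 16807.09
Import duty = 16807.09 × 7.3% = 1226.92
Buyer bears (A): 4593.43 + 531.57 + 495.13 + 509.11 + 431.32 = 6560.56
Landed cost (A) = invoice 11682.09 + 6560.56 + duty 1226.92 = 19469.57
Supplier B (CFR):
CIF value = CFR price + insurance = 16992.07 + 531.57 = 17523.64
Import duty = 17523.64 × 7.3% = 1279.23
Buyer bears (B): 531.57 + 495.13 + 509.11 + 431.32 = 1967.13
Landed cost (B) = invoice 16992.07 + 1967.13 + duty 1279.23 = 20238.43
Difference = |19469.57 − 20238.43| = 768.86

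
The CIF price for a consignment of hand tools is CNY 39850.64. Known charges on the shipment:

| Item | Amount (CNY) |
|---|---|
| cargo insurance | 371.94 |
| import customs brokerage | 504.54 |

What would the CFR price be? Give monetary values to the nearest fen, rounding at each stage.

CFR price: CNY 39478.70

Not relevant to the conversion: brokerage — on the buyer under both terms; not part of either seller's price.
From CIF to CFR, the seller no longer bears: insurance.
CFR price = 39850.64 − 371.94 = 39478.70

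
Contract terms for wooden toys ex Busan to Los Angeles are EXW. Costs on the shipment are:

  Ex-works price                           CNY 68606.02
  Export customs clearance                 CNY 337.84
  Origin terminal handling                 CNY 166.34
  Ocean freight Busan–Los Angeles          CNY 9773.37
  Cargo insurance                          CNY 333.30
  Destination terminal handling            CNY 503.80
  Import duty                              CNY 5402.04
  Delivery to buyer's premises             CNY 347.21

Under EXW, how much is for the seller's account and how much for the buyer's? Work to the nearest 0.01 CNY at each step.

EXW: the seller makes goods available at their premises; the buyer bears all onward costs.
Seller's account: goods 68606.02 = 68606.02
Buyer's account: export clearance 337.84 + origin terminal 166.34 + freight 9773.37 + insurance 333.30 + destination terminal 503.80 + duty 5402.04 + delivery 347.21 = 16863.90

Seller: CNY 68606.02; buyer: CNY 16863.90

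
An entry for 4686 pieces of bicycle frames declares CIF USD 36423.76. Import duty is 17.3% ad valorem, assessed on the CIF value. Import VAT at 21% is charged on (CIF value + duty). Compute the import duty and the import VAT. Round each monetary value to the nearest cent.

Import duty: USD 6301.31; import VAT: USD 8972.26

Import duty = 36423.76 × 17.3% = 6301.31
VAT base = CIF + duty = 36423.76 + 6301.31 = 42725.07
Import VAT = 42725.07 × 21% = 8972.26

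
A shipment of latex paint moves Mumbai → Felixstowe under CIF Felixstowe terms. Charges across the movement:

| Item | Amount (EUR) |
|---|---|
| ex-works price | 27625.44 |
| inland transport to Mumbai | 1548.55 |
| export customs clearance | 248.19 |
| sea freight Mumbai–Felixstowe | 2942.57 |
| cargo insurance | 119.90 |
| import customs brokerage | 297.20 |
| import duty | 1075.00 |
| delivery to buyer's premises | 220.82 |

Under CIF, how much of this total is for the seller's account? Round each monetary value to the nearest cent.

Seller's account: EUR 32484.65

CIF: the seller pays costs through ocean freight and marine insurance to the destination port.
Seller's account: goods 27625.44 + inland to port 1548.55 + export clearance 248.19 + freight 2942.57 + insurance 119.90 = 32484.65
Buyer's account: brokerage 297.20 + duty 1075.00 + delivery 220.82 = 1593.02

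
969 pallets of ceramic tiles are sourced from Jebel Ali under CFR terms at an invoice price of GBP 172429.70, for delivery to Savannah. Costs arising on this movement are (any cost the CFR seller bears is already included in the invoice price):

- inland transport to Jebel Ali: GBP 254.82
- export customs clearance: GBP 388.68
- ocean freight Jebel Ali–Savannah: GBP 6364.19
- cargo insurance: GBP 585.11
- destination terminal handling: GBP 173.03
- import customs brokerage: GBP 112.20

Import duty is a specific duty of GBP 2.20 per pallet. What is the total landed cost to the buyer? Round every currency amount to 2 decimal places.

Total landed cost: GBP 175431.84

CFR: the seller pays costs through ocean freight to the destination port, but not insurance.
Already in the invoice (seller's account under CFR): inland to port, export clearance, freight — exclude.
CIF value = CFR price + insurance = 172429.70 + 585.11 = 173014.81
Import duty = 969 × 2.20 = 2131.80
Buyer bears: insurance 585.11 + destination terminal 173.03 + brokerage 112.20 + duty 2131.80 = 3002.14
Landed cost = invoice 172429.70 + 3002.14 = 175431.84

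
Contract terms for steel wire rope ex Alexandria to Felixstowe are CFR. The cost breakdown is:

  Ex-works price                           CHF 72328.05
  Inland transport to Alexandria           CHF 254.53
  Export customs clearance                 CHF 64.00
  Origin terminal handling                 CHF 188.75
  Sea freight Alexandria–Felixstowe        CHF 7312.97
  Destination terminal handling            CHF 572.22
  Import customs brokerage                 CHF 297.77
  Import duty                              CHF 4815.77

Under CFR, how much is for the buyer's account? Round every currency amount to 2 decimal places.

CFR: the seller pays costs through ocean freight to the destination port, but not insurance.
Seller's account: goods 72328.05 + inland to port 254.53 + export clearance 64.00 + origin terminal 188.75 + freight 7312.97 = 80148.30
Buyer's account: destination terminal 572.22 + brokerage 297.77 + duty 4815.77 = 5685.76

Buyer's account: CHF 5685.76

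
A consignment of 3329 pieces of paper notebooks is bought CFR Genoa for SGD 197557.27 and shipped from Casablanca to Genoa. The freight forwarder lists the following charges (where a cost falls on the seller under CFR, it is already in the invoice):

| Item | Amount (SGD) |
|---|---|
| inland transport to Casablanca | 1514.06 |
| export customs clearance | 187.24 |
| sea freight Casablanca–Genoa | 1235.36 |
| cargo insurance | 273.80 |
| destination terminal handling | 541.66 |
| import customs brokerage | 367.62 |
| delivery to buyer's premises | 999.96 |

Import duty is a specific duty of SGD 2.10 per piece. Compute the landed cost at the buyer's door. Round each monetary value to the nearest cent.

Total landed cost: SGD 206731.21

CFR: the seller pays costs through ocean freight to the destination port, but not insurance.
Already in the invoice (seller's account under CFR): inland to port, export clearance, freight — exclude.
CIF value = CFR price + insurance = 197557.27 + 273.80 = 197831.07
Import duty = 3329 × 2.10 = 6990.90
Buyer bears: insurance 273.80 + destination terminal 541.66 + brokerage 367.62 + delivery 999.96 + duty 6990.90 = 9173.94
Landed cost = invoice 197557.27 + 9173.94 = 206731.21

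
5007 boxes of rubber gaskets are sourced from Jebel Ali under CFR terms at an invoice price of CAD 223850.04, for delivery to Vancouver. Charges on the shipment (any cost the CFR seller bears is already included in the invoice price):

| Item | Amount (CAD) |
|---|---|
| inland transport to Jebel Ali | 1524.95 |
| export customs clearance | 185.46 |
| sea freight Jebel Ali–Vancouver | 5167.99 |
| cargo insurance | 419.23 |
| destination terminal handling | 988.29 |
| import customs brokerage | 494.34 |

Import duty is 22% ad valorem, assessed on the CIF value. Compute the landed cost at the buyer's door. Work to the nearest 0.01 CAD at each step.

Total landed cost: CAD 275091.14

CFR: the seller pays costs through ocean freight to the destination port, but not insurance.
Already in the invoice (seller's account under CFR): inland to port, export clearance, freight — exclude.
CIF value = CFR price + insurance = 223850.04 + 419.23 = 224269.27
Import duty = 224269.27 × 22% = 49339.24
Buyer bears: insurance 419.23 + destination terminal 988.29 + brokerage 494.34 + duty 49339.24 = 51241.10
Landed cost = invoice 223850.04 + 51241.10 = 275091.14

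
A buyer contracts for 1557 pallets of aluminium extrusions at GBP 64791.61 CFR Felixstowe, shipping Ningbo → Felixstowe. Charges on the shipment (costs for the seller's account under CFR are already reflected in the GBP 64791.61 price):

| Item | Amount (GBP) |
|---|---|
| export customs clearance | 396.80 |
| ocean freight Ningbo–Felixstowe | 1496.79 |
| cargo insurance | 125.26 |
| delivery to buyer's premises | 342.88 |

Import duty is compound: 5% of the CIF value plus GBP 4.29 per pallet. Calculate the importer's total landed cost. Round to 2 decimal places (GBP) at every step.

CFR: the seller pays costs through ocean freight to the destination port, but not insurance.
Already in the invoice (seller's account under CFR): export clearance, freight — exclude.
CIF value = CFR price + insurance = 64791.61 + 125.26 = 64916.87
Ad valorem component: 64916.87 × 5% = 3245.84
Specific component: 1557 × 4.29 = 6679.53
Import duty = 3245.84 + 6679.53 = 9925.37
Buyer bears: insurance 125.26 + delivery 342.88 + duty 9925.37 = 10393.51
Landed cost = invoice 64791.61 + 10393.51 = 75185.12

Total landed cost: GBP 75185.12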